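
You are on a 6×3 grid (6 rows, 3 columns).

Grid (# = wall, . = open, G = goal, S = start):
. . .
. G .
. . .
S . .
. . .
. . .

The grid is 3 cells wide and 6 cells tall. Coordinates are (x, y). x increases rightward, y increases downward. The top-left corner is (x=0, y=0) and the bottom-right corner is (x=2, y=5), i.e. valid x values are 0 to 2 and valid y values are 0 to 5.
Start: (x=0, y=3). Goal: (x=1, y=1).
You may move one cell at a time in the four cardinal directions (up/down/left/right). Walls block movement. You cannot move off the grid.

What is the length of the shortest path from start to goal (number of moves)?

Answer: Shortest path length: 3

Derivation:
BFS from (x=0, y=3) until reaching (x=1, y=1):
  Distance 0: (x=0, y=3)
  Distance 1: (x=0, y=2), (x=1, y=3), (x=0, y=4)
  Distance 2: (x=0, y=1), (x=1, y=2), (x=2, y=3), (x=1, y=4), (x=0, y=5)
  Distance 3: (x=0, y=0), (x=1, y=1), (x=2, y=2), (x=2, y=4), (x=1, y=5)  <- goal reached here
One shortest path (3 moves): (x=0, y=3) -> (x=1, y=3) -> (x=1, y=2) -> (x=1, y=1)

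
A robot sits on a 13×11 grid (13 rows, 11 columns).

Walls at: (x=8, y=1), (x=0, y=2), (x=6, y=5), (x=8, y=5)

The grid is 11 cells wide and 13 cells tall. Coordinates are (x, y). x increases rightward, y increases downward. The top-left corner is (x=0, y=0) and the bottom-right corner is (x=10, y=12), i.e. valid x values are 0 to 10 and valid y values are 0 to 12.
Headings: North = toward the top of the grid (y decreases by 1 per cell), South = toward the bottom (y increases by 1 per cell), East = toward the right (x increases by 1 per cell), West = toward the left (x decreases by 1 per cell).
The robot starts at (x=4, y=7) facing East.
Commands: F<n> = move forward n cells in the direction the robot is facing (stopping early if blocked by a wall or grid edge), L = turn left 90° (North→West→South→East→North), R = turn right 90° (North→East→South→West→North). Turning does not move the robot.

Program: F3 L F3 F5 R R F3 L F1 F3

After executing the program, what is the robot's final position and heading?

Answer: Final position: (x=10, y=3), facing East

Derivation:
Start: (x=4, y=7), facing East
  F3: move forward 3, now at (x=7, y=7)
  L: turn left, now facing North
  F3: move forward 3, now at (x=7, y=4)
  F5: move forward 4/5 (blocked), now at (x=7, y=0)
  R: turn right, now facing East
  R: turn right, now facing South
  F3: move forward 3, now at (x=7, y=3)
  L: turn left, now facing East
  F1: move forward 1, now at (x=8, y=3)
  F3: move forward 2/3 (blocked), now at (x=10, y=3)
Final: (x=10, y=3), facing East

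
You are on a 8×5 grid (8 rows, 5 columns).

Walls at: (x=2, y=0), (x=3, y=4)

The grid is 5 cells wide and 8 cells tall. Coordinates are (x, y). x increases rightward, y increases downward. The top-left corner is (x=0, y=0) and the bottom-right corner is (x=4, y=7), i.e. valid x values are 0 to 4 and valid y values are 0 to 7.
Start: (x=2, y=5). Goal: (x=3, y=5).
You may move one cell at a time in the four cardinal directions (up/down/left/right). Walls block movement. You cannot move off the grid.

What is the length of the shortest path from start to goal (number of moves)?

Answer: Shortest path length: 1

Derivation:
BFS from (x=2, y=5) until reaching (x=3, y=5):
  Distance 0: (x=2, y=5)
  Distance 1: (x=2, y=4), (x=1, y=5), (x=3, y=5), (x=2, y=6)  <- goal reached here
One shortest path (1 moves): (x=2, y=5) -> (x=3, y=5)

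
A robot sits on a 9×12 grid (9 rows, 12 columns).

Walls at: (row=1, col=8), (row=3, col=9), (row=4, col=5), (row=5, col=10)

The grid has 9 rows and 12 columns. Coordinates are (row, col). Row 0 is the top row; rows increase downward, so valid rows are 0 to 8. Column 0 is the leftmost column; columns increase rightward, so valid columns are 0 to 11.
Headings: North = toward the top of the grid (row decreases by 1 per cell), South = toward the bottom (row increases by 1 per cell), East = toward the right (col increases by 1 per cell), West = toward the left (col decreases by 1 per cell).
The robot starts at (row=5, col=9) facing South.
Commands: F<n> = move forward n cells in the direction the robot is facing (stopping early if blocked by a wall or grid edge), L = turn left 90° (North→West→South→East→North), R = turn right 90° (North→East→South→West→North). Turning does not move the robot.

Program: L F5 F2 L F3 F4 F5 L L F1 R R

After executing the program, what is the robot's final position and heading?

Start: (row=5, col=9), facing South
  L: turn left, now facing East
  F5: move forward 0/5 (blocked), now at (row=5, col=9)
  F2: move forward 0/2 (blocked), now at (row=5, col=9)
  L: turn left, now facing North
  F3: move forward 1/3 (blocked), now at (row=4, col=9)
  F4: move forward 0/4 (blocked), now at (row=4, col=9)
  F5: move forward 0/5 (blocked), now at (row=4, col=9)
  L: turn left, now facing West
  L: turn left, now facing South
  F1: move forward 1, now at (row=5, col=9)
  R: turn right, now facing West
  R: turn right, now facing North
Final: (row=5, col=9), facing North

Answer: Final position: (row=5, col=9), facing North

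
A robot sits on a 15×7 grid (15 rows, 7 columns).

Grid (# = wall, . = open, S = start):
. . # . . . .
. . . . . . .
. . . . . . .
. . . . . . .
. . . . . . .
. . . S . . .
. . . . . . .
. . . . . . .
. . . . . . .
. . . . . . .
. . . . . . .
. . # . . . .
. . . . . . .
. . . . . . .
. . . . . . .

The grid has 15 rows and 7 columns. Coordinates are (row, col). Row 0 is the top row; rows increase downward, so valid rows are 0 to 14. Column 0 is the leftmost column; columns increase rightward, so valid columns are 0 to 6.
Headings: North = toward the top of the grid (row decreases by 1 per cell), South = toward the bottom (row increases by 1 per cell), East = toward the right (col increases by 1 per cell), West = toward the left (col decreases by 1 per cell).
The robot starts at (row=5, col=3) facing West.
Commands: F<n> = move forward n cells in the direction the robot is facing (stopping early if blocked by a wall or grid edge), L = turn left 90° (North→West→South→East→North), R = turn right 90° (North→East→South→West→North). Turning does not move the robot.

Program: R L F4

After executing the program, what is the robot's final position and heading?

Answer: Final position: (row=5, col=0), facing West

Derivation:
Start: (row=5, col=3), facing West
  R: turn right, now facing North
  L: turn left, now facing West
  F4: move forward 3/4 (blocked), now at (row=5, col=0)
Final: (row=5, col=0), facing West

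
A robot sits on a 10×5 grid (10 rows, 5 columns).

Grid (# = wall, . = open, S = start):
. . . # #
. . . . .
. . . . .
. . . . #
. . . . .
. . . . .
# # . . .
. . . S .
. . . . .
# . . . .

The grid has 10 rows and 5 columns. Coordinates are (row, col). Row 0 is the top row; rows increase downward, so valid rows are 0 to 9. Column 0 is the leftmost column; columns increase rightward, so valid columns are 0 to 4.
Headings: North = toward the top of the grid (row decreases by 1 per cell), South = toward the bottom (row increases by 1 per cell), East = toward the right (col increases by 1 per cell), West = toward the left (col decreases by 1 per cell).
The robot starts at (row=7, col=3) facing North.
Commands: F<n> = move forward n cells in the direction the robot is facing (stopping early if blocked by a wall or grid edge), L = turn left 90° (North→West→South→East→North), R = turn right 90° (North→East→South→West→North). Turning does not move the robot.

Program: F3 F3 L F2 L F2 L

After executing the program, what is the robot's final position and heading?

Start: (row=7, col=3), facing North
  F3: move forward 3, now at (row=4, col=3)
  F3: move forward 3, now at (row=1, col=3)
  L: turn left, now facing West
  F2: move forward 2, now at (row=1, col=1)
  L: turn left, now facing South
  F2: move forward 2, now at (row=3, col=1)
  L: turn left, now facing East
Final: (row=3, col=1), facing East

Answer: Final position: (row=3, col=1), facing East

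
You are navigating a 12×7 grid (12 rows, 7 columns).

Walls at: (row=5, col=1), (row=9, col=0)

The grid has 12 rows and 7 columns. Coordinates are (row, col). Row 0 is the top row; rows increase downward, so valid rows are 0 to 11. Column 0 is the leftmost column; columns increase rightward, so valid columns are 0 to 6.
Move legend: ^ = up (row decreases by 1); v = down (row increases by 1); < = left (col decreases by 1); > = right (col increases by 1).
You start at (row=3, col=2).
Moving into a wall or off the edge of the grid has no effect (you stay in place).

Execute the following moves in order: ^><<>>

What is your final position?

Start: (row=3, col=2)
  ^ (up): (row=3, col=2) -> (row=2, col=2)
  > (right): (row=2, col=2) -> (row=2, col=3)
  < (left): (row=2, col=3) -> (row=2, col=2)
  < (left): (row=2, col=2) -> (row=2, col=1)
  > (right): (row=2, col=1) -> (row=2, col=2)
  > (right): (row=2, col=2) -> (row=2, col=3)
Final: (row=2, col=3)

Answer: Final position: (row=2, col=3)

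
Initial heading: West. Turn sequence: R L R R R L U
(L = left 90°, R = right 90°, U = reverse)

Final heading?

Answer: Final heading: West

Derivation:
Start: West
  R (right (90° clockwise)) -> North
  L (left (90° counter-clockwise)) -> West
  R (right (90° clockwise)) -> North
  R (right (90° clockwise)) -> East
  R (right (90° clockwise)) -> South
  L (left (90° counter-clockwise)) -> East
  U (U-turn (180°)) -> West
Final: West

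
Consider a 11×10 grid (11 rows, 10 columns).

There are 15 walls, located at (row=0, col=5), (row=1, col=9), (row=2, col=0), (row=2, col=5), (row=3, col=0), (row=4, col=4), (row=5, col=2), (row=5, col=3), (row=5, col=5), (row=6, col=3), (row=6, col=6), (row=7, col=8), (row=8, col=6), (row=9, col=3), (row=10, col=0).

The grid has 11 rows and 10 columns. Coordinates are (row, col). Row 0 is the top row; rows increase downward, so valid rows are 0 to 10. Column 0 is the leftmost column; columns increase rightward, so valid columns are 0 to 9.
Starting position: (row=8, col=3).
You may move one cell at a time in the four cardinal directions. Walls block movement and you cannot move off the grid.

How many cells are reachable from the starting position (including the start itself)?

BFS flood-fill from (row=8, col=3):
  Distance 0: (row=8, col=3)
  Distance 1: (row=7, col=3), (row=8, col=2), (row=8, col=4)
  Distance 2: (row=7, col=2), (row=7, col=4), (row=8, col=1), (row=8, col=5), (row=9, col=2), (row=9, col=4)
  Distance 3: (row=6, col=2), (row=6, col=4), (row=7, col=1), (row=7, col=5), (row=8, col=0), (row=9, col=1), (row=9, col=5), (row=10, col=2), (row=10, col=4)
  Distance 4: (row=5, col=4), (row=6, col=1), (row=6, col=5), (row=7, col=0), (row=7, col=6), (row=9, col=0), (row=9, col=6), (row=10, col=1), (row=10, col=3), (row=10, col=5)
  Distance 5: (row=5, col=1), (row=6, col=0), (row=7, col=7), (row=9, col=7), (row=10, col=6)
  Distance 6: (row=4, col=1), (row=5, col=0), (row=6, col=7), (row=8, col=7), (row=9, col=8), (row=10, col=7)
  Distance 7: (row=3, col=1), (row=4, col=0), (row=4, col=2), (row=5, col=7), (row=6, col=8), (row=8, col=8), (row=9, col=9), (row=10, col=8)
  Distance 8: (row=2, col=1), (row=3, col=2), (row=4, col=3), (row=4, col=7), (row=5, col=6), (row=5, col=8), (row=6, col=9), (row=8, col=9), (row=10, col=9)
  Distance 9: (row=1, col=1), (row=2, col=2), (row=3, col=3), (row=3, col=7), (row=4, col=6), (row=4, col=8), (row=5, col=9), (row=7, col=9)
  Distance 10: (row=0, col=1), (row=1, col=0), (row=1, col=2), (row=2, col=3), (row=2, col=7), (row=3, col=4), (row=3, col=6), (row=3, col=8), (row=4, col=5), (row=4, col=9)
  Distance 11: (row=0, col=0), (row=0, col=2), (row=1, col=3), (row=1, col=7), (row=2, col=4), (row=2, col=6), (row=2, col=8), (row=3, col=5), (row=3, col=9)
  Distance 12: (row=0, col=3), (row=0, col=7), (row=1, col=4), (row=1, col=6), (row=1, col=8), (row=2, col=9)
  Distance 13: (row=0, col=4), (row=0, col=6), (row=0, col=8), (row=1, col=5)
  Distance 14: (row=0, col=9)
Total reachable: 95 (grid has 95 open cells total)

Answer: Reachable cells: 95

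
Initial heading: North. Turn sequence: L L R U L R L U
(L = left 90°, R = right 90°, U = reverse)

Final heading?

Start: North
  L (left (90° counter-clockwise)) -> West
  L (left (90° counter-clockwise)) -> South
  R (right (90° clockwise)) -> West
  U (U-turn (180°)) -> East
  L (left (90° counter-clockwise)) -> North
  R (right (90° clockwise)) -> East
  L (left (90° counter-clockwise)) -> North
  U (U-turn (180°)) -> South
Final: South

Answer: Final heading: South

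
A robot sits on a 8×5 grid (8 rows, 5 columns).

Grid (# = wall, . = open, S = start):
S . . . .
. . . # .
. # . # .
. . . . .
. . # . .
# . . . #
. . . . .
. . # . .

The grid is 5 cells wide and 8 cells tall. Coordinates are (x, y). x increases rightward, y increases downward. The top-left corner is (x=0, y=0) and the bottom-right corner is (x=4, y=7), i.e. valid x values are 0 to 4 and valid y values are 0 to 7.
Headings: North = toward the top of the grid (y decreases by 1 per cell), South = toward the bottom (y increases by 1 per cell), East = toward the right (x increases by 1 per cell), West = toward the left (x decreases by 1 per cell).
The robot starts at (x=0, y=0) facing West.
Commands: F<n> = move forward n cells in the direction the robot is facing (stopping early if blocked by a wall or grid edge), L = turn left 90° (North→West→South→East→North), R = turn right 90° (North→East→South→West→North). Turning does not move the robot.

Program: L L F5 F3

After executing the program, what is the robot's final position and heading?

Answer: Final position: (x=4, y=0), facing East

Derivation:
Start: (x=0, y=0), facing West
  L: turn left, now facing South
  L: turn left, now facing East
  F5: move forward 4/5 (blocked), now at (x=4, y=0)
  F3: move forward 0/3 (blocked), now at (x=4, y=0)
Final: (x=4, y=0), facing East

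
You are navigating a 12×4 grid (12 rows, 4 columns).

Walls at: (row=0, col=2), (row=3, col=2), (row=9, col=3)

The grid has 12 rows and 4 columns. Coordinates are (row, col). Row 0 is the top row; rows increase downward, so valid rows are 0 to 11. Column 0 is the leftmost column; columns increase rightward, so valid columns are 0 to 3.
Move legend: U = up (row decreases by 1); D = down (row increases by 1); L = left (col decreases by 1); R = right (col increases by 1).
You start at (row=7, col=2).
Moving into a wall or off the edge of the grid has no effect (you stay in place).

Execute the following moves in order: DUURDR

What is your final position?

Answer: Final position: (row=7, col=3)

Derivation:
Start: (row=7, col=2)
  D (down): (row=7, col=2) -> (row=8, col=2)
  U (up): (row=8, col=2) -> (row=7, col=2)
  U (up): (row=7, col=2) -> (row=6, col=2)
  R (right): (row=6, col=2) -> (row=6, col=3)
  D (down): (row=6, col=3) -> (row=7, col=3)
  R (right): blocked, stay at (row=7, col=3)
Final: (row=7, col=3)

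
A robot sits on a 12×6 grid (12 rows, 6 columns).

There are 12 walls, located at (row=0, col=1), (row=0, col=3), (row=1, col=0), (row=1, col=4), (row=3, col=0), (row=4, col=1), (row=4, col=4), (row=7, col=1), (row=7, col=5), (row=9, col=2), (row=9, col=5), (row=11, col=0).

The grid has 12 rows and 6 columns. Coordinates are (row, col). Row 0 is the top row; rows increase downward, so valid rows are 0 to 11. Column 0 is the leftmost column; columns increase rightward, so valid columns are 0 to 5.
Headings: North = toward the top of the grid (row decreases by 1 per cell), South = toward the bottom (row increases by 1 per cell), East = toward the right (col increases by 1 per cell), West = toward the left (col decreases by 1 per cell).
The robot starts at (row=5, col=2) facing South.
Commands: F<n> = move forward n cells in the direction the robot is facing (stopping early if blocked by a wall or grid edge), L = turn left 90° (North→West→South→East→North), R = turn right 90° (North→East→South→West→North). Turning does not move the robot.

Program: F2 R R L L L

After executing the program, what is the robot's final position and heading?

Start: (row=5, col=2), facing South
  F2: move forward 2, now at (row=7, col=2)
  R: turn right, now facing West
  R: turn right, now facing North
  L: turn left, now facing West
  L: turn left, now facing South
  L: turn left, now facing East
Final: (row=7, col=2), facing East

Answer: Final position: (row=7, col=2), facing East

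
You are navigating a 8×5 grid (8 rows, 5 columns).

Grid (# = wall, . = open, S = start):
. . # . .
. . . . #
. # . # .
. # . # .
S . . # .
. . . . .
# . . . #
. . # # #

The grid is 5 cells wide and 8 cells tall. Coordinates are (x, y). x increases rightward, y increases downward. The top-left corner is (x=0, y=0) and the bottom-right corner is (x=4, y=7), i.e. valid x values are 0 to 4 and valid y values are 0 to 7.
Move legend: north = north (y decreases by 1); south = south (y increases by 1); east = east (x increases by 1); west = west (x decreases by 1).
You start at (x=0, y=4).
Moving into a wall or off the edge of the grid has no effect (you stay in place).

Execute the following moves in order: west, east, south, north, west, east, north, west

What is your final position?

Start: (x=0, y=4)
  west (west): blocked, stay at (x=0, y=4)
  east (east): (x=0, y=4) -> (x=1, y=4)
  south (south): (x=1, y=4) -> (x=1, y=5)
  north (north): (x=1, y=5) -> (x=1, y=4)
  west (west): (x=1, y=4) -> (x=0, y=4)
  east (east): (x=0, y=4) -> (x=1, y=4)
  north (north): blocked, stay at (x=1, y=4)
  west (west): (x=1, y=4) -> (x=0, y=4)
Final: (x=0, y=4)

Answer: Final position: (x=0, y=4)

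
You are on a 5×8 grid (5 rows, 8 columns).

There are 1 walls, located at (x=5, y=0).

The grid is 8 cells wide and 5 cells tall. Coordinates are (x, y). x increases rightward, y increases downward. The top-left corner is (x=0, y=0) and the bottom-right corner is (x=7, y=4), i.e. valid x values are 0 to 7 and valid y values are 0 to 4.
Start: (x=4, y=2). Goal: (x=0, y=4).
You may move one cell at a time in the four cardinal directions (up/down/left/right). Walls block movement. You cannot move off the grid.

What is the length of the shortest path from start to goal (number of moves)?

BFS from (x=4, y=2) until reaching (x=0, y=4):
  Distance 0: (x=4, y=2)
  Distance 1: (x=4, y=1), (x=3, y=2), (x=5, y=2), (x=4, y=3)
  Distance 2: (x=4, y=0), (x=3, y=1), (x=5, y=1), (x=2, y=2), (x=6, y=2), (x=3, y=3), (x=5, y=3), (x=4, y=4)
  Distance 3: (x=3, y=0), (x=2, y=1), (x=6, y=1), (x=1, y=2), (x=7, y=2), (x=2, y=3), (x=6, y=3), (x=3, y=4), (x=5, y=4)
  Distance 4: (x=2, y=0), (x=6, y=0), (x=1, y=1), (x=7, y=1), (x=0, y=2), (x=1, y=3), (x=7, y=3), (x=2, y=4), (x=6, y=4)
  Distance 5: (x=1, y=0), (x=7, y=0), (x=0, y=1), (x=0, y=3), (x=1, y=4), (x=7, y=4)
  Distance 6: (x=0, y=0), (x=0, y=4)  <- goal reached here
One shortest path (6 moves): (x=4, y=2) -> (x=3, y=2) -> (x=2, y=2) -> (x=1, y=2) -> (x=0, y=2) -> (x=0, y=3) -> (x=0, y=4)

Answer: Shortest path length: 6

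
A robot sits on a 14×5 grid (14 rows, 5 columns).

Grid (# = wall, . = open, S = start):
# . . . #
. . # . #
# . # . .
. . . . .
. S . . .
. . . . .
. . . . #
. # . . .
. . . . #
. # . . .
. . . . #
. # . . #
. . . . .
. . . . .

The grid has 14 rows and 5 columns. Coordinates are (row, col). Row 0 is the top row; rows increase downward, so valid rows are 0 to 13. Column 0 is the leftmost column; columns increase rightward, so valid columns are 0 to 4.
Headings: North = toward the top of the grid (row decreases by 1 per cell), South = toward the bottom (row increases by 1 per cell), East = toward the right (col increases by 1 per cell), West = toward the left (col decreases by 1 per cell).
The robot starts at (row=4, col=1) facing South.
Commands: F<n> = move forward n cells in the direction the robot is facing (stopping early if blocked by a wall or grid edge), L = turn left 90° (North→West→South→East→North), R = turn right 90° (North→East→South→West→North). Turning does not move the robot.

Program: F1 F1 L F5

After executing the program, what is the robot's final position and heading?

Start: (row=4, col=1), facing South
  F1: move forward 1, now at (row=5, col=1)
  F1: move forward 1, now at (row=6, col=1)
  L: turn left, now facing East
  F5: move forward 2/5 (blocked), now at (row=6, col=3)
Final: (row=6, col=3), facing East

Answer: Final position: (row=6, col=3), facing East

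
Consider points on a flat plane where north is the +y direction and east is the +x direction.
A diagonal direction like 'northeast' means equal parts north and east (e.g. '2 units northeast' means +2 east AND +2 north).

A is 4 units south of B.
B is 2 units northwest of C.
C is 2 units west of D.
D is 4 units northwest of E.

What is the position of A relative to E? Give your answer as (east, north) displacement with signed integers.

Answer: A is at (east=-8, north=2) relative to E.

Derivation:
Place E at the origin (east=0, north=0).
  D is 4 units northwest of E: delta (east=-4, north=+4); D at (east=-4, north=4).
  C is 2 units west of D: delta (east=-2, north=+0); C at (east=-6, north=4).
  B is 2 units northwest of C: delta (east=-2, north=+2); B at (east=-8, north=6).
  A is 4 units south of B: delta (east=+0, north=-4); A at (east=-8, north=2).
Therefore A relative to E: (east=-8, north=2).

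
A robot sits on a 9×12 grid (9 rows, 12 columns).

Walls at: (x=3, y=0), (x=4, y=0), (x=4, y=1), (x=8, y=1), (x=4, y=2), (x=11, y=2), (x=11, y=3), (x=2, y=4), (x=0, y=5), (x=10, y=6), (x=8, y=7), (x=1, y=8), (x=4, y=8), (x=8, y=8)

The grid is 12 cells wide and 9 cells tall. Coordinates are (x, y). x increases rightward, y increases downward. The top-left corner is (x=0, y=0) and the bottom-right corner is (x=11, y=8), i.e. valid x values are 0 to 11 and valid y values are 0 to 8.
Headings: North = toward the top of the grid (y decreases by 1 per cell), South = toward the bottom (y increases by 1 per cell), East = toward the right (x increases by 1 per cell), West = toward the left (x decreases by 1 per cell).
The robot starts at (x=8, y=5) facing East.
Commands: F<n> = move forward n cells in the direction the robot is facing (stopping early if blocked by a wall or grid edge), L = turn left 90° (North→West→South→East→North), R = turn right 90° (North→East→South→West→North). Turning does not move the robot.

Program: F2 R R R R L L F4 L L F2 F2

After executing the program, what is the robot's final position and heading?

Start: (x=8, y=5), facing East
  F2: move forward 2, now at (x=10, y=5)
  R: turn right, now facing South
  R: turn right, now facing West
  R: turn right, now facing North
  R: turn right, now facing East
  L: turn left, now facing North
  L: turn left, now facing West
  F4: move forward 4, now at (x=6, y=5)
  L: turn left, now facing South
  L: turn left, now facing East
  F2: move forward 2, now at (x=8, y=5)
  F2: move forward 2, now at (x=10, y=5)
Final: (x=10, y=5), facing East

Answer: Final position: (x=10, y=5), facing East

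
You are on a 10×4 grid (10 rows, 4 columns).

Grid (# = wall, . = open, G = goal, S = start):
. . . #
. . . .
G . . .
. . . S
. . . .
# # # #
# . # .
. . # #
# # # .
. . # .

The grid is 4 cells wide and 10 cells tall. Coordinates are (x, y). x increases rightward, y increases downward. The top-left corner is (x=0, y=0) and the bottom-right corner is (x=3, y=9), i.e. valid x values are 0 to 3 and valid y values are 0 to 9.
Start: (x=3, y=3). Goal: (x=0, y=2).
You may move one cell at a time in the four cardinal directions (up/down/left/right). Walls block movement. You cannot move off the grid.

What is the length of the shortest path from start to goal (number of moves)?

BFS from (x=3, y=3) until reaching (x=0, y=2):
  Distance 0: (x=3, y=3)
  Distance 1: (x=3, y=2), (x=2, y=3), (x=3, y=4)
  Distance 2: (x=3, y=1), (x=2, y=2), (x=1, y=3), (x=2, y=4)
  Distance 3: (x=2, y=1), (x=1, y=2), (x=0, y=3), (x=1, y=4)
  Distance 4: (x=2, y=0), (x=1, y=1), (x=0, y=2), (x=0, y=4)  <- goal reached here
One shortest path (4 moves): (x=3, y=3) -> (x=2, y=3) -> (x=1, y=3) -> (x=0, y=3) -> (x=0, y=2)

Answer: Shortest path length: 4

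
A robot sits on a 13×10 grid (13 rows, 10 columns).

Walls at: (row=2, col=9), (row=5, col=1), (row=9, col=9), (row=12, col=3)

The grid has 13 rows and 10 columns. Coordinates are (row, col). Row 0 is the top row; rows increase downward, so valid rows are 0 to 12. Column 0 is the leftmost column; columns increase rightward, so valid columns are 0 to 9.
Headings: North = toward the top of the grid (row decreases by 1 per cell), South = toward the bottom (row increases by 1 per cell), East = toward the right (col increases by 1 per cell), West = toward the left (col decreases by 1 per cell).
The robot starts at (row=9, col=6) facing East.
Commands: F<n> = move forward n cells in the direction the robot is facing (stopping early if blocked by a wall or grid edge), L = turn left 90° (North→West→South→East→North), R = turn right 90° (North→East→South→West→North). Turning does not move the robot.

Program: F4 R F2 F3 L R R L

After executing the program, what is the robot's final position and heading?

Answer: Final position: (row=12, col=8), facing South

Derivation:
Start: (row=9, col=6), facing East
  F4: move forward 2/4 (blocked), now at (row=9, col=8)
  R: turn right, now facing South
  F2: move forward 2, now at (row=11, col=8)
  F3: move forward 1/3 (blocked), now at (row=12, col=8)
  L: turn left, now facing East
  R: turn right, now facing South
  R: turn right, now facing West
  L: turn left, now facing South
Final: (row=12, col=8), facing South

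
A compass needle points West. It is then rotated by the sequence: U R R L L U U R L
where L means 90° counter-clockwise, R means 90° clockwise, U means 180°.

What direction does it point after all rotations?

Start: West
  U (U-turn (180°)) -> East
  R (right (90° clockwise)) -> South
  R (right (90° clockwise)) -> West
  L (left (90° counter-clockwise)) -> South
  L (left (90° counter-clockwise)) -> East
  U (U-turn (180°)) -> West
  U (U-turn (180°)) -> East
  R (right (90° clockwise)) -> South
  L (left (90° counter-clockwise)) -> East
Final: East

Answer: Final heading: East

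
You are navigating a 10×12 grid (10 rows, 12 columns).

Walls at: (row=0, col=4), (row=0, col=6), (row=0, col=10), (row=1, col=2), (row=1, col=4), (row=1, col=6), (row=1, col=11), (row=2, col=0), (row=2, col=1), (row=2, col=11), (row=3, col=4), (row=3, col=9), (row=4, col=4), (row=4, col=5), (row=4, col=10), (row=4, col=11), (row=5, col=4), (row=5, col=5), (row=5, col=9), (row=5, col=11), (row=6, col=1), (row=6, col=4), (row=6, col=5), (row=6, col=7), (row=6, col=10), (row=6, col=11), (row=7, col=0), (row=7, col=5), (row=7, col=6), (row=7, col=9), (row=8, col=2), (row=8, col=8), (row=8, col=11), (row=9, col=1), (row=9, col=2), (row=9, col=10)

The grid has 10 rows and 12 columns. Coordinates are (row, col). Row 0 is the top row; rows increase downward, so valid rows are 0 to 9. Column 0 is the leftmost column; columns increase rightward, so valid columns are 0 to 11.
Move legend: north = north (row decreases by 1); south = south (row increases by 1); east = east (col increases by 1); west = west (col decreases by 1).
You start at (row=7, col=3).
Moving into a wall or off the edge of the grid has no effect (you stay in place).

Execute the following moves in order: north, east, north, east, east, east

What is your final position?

Answer: Final position: (row=5, col=3)

Derivation:
Start: (row=7, col=3)
  north (north): (row=7, col=3) -> (row=6, col=3)
  east (east): blocked, stay at (row=6, col=3)
  north (north): (row=6, col=3) -> (row=5, col=3)
  [×3]east (east): blocked, stay at (row=5, col=3)
Final: (row=5, col=3)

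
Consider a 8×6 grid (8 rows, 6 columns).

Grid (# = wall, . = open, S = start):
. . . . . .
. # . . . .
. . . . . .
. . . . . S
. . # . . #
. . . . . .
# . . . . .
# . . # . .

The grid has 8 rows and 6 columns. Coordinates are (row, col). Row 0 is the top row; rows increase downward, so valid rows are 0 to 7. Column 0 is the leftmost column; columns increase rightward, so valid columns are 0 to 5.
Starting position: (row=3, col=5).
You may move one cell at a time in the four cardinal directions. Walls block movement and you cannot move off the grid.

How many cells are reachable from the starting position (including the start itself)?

Answer: Reachable cells: 42

Derivation:
BFS flood-fill from (row=3, col=5):
  Distance 0: (row=3, col=5)
  Distance 1: (row=2, col=5), (row=3, col=4)
  Distance 2: (row=1, col=5), (row=2, col=4), (row=3, col=3), (row=4, col=4)
  Distance 3: (row=0, col=5), (row=1, col=4), (row=2, col=3), (row=3, col=2), (row=4, col=3), (row=5, col=4)
  Distance 4: (row=0, col=4), (row=1, col=3), (row=2, col=2), (row=3, col=1), (row=5, col=3), (row=5, col=5), (row=6, col=4)
  Distance 5: (row=0, col=3), (row=1, col=2), (row=2, col=1), (row=3, col=0), (row=4, col=1), (row=5, col=2), (row=6, col=3), (row=6, col=5), (row=7, col=4)
  Distance 6: (row=0, col=2), (row=2, col=0), (row=4, col=0), (row=5, col=1), (row=6, col=2), (row=7, col=5)
  Distance 7: (row=0, col=1), (row=1, col=0), (row=5, col=0), (row=6, col=1), (row=7, col=2)
  Distance 8: (row=0, col=0), (row=7, col=1)
Total reachable: 42 (grid has 42 open cells total)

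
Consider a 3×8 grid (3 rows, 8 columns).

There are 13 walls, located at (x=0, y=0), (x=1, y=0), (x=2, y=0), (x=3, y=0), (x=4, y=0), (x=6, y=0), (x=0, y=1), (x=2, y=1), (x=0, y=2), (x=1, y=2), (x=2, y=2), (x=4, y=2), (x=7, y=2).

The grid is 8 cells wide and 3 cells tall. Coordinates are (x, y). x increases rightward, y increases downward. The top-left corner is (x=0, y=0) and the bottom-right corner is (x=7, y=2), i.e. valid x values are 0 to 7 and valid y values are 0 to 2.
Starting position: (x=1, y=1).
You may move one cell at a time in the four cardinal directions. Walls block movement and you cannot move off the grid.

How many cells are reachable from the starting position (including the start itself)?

Answer: Reachable cells: 1

Derivation:
BFS flood-fill from (x=1, y=1):
  Distance 0: (x=1, y=1)
Total reachable: 1 (grid has 11 open cells total)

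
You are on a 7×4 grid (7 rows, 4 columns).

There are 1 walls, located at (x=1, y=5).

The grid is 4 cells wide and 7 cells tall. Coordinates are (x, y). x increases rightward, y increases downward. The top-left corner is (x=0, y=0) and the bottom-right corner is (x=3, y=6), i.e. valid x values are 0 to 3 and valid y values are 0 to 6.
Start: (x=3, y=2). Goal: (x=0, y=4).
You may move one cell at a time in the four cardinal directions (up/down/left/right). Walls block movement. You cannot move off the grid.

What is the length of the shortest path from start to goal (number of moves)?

BFS from (x=3, y=2) until reaching (x=0, y=4):
  Distance 0: (x=3, y=2)
  Distance 1: (x=3, y=1), (x=2, y=2), (x=3, y=3)
  Distance 2: (x=3, y=0), (x=2, y=1), (x=1, y=2), (x=2, y=3), (x=3, y=4)
  Distance 3: (x=2, y=0), (x=1, y=1), (x=0, y=2), (x=1, y=3), (x=2, y=4), (x=3, y=5)
  Distance 4: (x=1, y=0), (x=0, y=1), (x=0, y=3), (x=1, y=4), (x=2, y=5), (x=3, y=6)
  Distance 5: (x=0, y=0), (x=0, y=4), (x=2, y=6)  <- goal reached here
One shortest path (5 moves): (x=3, y=2) -> (x=2, y=2) -> (x=1, y=2) -> (x=0, y=2) -> (x=0, y=3) -> (x=0, y=4)

Answer: Shortest path length: 5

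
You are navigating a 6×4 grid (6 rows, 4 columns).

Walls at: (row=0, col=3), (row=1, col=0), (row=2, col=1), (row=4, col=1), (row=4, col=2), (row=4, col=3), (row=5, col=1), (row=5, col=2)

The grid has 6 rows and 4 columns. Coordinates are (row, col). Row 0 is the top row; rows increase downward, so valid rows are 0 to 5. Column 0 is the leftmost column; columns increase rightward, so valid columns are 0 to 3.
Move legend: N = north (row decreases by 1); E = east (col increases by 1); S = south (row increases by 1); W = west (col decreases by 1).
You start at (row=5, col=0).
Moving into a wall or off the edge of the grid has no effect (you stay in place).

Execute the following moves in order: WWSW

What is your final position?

Answer: Final position: (row=5, col=0)

Derivation:
Start: (row=5, col=0)
  W (west): blocked, stay at (row=5, col=0)
  W (west): blocked, stay at (row=5, col=0)
  S (south): blocked, stay at (row=5, col=0)
  W (west): blocked, stay at (row=5, col=0)
Final: (row=5, col=0)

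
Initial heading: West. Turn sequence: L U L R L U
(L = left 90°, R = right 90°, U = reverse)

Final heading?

Start: West
  L (left (90° counter-clockwise)) -> South
  U (U-turn (180°)) -> North
  L (left (90° counter-clockwise)) -> West
  R (right (90° clockwise)) -> North
  L (left (90° counter-clockwise)) -> West
  U (U-turn (180°)) -> East
Final: East

Answer: Final heading: East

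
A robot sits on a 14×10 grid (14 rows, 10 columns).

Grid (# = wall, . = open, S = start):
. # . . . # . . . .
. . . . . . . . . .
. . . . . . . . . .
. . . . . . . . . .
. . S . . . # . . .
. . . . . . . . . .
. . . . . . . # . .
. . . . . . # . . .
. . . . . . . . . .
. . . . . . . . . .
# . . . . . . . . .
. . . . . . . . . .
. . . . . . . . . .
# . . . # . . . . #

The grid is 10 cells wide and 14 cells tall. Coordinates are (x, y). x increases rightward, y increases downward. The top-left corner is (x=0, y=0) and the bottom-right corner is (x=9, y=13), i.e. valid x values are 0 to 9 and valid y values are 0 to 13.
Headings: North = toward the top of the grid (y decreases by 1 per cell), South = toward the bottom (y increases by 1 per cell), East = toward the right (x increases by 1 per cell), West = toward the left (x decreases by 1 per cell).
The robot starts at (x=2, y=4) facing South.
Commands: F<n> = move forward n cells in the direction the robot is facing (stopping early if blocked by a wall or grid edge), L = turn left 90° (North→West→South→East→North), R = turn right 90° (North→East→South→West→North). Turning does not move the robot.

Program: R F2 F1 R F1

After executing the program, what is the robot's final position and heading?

Start: (x=2, y=4), facing South
  R: turn right, now facing West
  F2: move forward 2, now at (x=0, y=4)
  F1: move forward 0/1 (blocked), now at (x=0, y=4)
  R: turn right, now facing North
  F1: move forward 1, now at (x=0, y=3)
Final: (x=0, y=3), facing North

Answer: Final position: (x=0, y=3), facing North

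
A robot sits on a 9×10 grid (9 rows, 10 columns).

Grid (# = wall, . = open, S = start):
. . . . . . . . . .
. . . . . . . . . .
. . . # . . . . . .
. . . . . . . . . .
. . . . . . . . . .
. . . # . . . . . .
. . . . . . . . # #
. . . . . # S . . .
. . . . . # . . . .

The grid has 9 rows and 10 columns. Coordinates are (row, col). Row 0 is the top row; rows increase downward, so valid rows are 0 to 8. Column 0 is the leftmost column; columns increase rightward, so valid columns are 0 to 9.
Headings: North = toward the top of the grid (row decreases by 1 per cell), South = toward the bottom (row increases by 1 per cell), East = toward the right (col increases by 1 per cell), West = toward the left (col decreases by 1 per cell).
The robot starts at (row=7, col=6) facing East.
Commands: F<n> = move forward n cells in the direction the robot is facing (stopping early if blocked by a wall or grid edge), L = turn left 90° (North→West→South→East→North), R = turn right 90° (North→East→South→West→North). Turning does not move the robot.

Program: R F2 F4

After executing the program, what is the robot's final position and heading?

Answer: Final position: (row=8, col=6), facing South

Derivation:
Start: (row=7, col=6), facing East
  R: turn right, now facing South
  F2: move forward 1/2 (blocked), now at (row=8, col=6)
  F4: move forward 0/4 (blocked), now at (row=8, col=6)
Final: (row=8, col=6), facing South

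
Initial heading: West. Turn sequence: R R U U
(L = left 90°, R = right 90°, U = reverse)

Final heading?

Answer: Final heading: East

Derivation:
Start: West
  R (right (90° clockwise)) -> North
  R (right (90° clockwise)) -> East
  U (U-turn (180°)) -> West
  U (U-turn (180°)) -> East
Final: East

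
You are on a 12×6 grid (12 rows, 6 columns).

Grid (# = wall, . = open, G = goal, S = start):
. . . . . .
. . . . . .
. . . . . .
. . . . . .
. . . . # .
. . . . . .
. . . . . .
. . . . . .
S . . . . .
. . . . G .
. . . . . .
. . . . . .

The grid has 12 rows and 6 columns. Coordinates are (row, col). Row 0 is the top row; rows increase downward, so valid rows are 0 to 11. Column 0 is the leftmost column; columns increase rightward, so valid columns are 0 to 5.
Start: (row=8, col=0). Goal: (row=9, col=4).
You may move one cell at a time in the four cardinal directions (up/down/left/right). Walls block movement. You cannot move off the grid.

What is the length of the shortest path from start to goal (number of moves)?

Answer: Shortest path length: 5

Derivation:
BFS from (row=8, col=0) until reaching (row=9, col=4):
  Distance 0: (row=8, col=0)
  Distance 1: (row=7, col=0), (row=8, col=1), (row=9, col=0)
  Distance 2: (row=6, col=0), (row=7, col=1), (row=8, col=2), (row=9, col=1), (row=10, col=0)
  Distance 3: (row=5, col=0), (row=6, col=1), (row=7, col=2), (row=8, col=3), (row=9, col=2), (row=10, col=1), (row=11, col=0)
  Distance 4: (row=4, col=0), (row=5, col=1), (row=6, col=2), (row=7, col=3), (row=8, col=4), (row=9, col=3), (row=10, col=2), (row=11, col=1)
  Distance 5: (row=3, col=0), (row=4, col=1), (row=5, col=2), (row=6, col=3), (row=7, col=4), (row=8, col=5), (row=9, col=4), (row=10, col=3), (row=11, col=2)  <- goal reached here
One shortest path (5 moves): (row=8, col=0) -> (row=8, col=1) -> (row=8, col=2) -> (row=8, col=3) -> (row=8, col=4) -> (row=9, col=4)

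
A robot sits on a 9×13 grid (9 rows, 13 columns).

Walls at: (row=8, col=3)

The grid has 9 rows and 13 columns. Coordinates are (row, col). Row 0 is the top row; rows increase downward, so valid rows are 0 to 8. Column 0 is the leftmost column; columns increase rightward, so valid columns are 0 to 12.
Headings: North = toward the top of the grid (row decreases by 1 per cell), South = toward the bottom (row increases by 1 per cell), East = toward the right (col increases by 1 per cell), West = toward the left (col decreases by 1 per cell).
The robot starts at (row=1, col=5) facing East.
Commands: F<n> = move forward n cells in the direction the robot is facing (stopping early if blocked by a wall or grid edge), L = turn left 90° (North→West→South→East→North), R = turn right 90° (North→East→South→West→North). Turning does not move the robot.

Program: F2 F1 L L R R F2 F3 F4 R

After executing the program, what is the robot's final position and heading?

Start: (row=1, col=5), facing East
  F2: move forward 2, now at (row=1, col=7)
  F1: move forward 1, now at (row=1, col=8)
  L: turn left, now facing North
  L: turn left, now facing West
  R: turn right, now facing North
  R: turn right, now facing East
  F2: move forward 2, now at (row=1, col=10)
  F3: move forward 2/3 (blocked), now at (row=1, col=12)
  F4: move forward 0/4 (blocked), now at (row=1, col=12)
  R: turn right, now facing South
Final: (row=1, col=12), facing South

Answer: Final position: (row=1, col=12), facing South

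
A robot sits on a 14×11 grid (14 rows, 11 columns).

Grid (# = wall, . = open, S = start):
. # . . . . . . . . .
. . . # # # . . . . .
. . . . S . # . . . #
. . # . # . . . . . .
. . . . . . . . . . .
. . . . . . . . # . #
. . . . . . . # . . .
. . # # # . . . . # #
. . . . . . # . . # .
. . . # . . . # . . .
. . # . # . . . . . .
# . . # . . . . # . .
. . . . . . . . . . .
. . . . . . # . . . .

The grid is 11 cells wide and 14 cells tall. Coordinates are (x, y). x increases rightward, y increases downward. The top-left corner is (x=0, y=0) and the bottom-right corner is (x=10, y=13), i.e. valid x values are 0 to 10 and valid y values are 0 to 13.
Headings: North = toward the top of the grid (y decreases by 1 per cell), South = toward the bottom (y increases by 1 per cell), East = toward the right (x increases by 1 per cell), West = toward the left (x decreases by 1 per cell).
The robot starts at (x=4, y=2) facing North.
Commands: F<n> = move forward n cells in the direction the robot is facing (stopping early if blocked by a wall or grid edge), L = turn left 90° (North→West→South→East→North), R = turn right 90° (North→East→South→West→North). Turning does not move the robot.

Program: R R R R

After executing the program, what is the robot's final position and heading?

Start: (x=4, y=2), facing North
  R: turn right, now facing East
  R: turn right, now facing South
  R: turn right, now facing West
  R: turn right, now facing North
Final: (x=4, y=2), facing North

Answer: Final position: (x=4, y=2), facing North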